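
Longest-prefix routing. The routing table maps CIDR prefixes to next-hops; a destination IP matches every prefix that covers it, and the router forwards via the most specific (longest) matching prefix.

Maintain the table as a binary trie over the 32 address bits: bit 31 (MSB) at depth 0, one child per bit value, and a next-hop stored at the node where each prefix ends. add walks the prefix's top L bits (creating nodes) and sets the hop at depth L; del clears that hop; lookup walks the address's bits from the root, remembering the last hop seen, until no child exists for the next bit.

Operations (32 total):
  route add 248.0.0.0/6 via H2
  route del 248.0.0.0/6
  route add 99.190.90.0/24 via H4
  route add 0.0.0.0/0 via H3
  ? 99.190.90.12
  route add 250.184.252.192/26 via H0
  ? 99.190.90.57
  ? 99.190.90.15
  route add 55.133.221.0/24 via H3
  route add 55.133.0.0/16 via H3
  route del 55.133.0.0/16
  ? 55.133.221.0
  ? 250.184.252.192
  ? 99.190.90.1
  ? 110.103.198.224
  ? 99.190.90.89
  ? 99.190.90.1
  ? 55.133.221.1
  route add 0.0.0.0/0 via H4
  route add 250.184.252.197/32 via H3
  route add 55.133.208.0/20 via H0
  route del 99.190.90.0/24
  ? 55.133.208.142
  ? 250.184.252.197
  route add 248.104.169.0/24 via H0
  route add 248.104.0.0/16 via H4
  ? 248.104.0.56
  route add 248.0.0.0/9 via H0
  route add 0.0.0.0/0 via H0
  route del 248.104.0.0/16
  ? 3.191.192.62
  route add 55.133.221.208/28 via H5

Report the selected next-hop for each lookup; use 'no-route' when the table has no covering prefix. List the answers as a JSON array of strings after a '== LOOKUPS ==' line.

Process each operation:
  + 248.0.0.0/6 (H2) depth=6
  del 248.0.0.0/6 (clear depth 6)
  + 99.190.90.0/24 (H4) depth=24
  + 0.0.0.0/0 (H3) depth=0
  Q 99.190.90.12: descend 011000111011111001011010 ; hops seen [H3,H4] ; pick H4
  + 250.184.252.192/26 (H0) depth=26
  Q 99.190.90.57: descend 011000111011111001011010 ; hops seen [H3,H4] ; pick H4
  Q 99.190.90.15: descend 011000111011111001011010 ; hops seen [H3,H4] ; pick H4
  + 55.133.221.0/24 (H3) depth=24
  + 55.133.0.0/16 (H3) depth=16
  del 55.133.0.0/16 (clear depth 16)
  Q 55.133.221.0: descend 001101111000010111011101 ; hops seen [H3,H3] ; pick H3
  Q 250.184.252.192: descend 11111010101110001111110011 ; hops seen [H3,H0] ; pick H0
  Q 99.190.90.1: descend 011000111011111001011010 ; hops seen [H3,H4] ; pick H4
  Q 110.103.198.224: descend 0110 ; hops seen [H3] ; pick H3
  Q 99.190.90.89: descend 011000111011111001011010 ; hops seen [H3,H4] ; pick H4
  Q 99.190.90.1: descend 011000111011111001011010 ; hops seen [H3,H4] ; pick H4
  Q 55.133.221.1: descend 001101111000010111011101 ; hops seen [H3,H3] ; pick H3
  + 0.0.0.0/0 (H4) depth=0
  + 250.184.252.197/32 (H3) depth=32
  + 55.133.208.0/20 (H0) depth=20
  del 99.190.90.0/24 (clear depth 24)
  Q 55.133.208.142: descend 00110111100001011101 ; hops seen [H4,H0] ; pick H0
  Q 250.184.252.197: descend 11111010101110001111110011000101 ; hops seen [H4,H0,H3] ; pick H3
  + 248.104.169.0/24 (H0) depth=24
  + 248.104.0.0/16 (H4) depth=16
  Q 248.104.0.56: descend 1111100001101000 ; hops seen [H4,H4] ; pick H4
  + 248.0.0.0/9 (H0) depth=9
  + 0.0.0.0/0 (H0) depth=0
  del 248.104.0.0/16 (clear depth 16)
  Q 3.191.192.62: descend 00 ; hops seen [H0] ; pick H0
  + 55.133.221.208/28 (H5) depth=28

== LOOKUPS ==
["H4","H4","H4","H3","H0","H4","H3","H4","H4","H3","H0","H3","H4","H0"]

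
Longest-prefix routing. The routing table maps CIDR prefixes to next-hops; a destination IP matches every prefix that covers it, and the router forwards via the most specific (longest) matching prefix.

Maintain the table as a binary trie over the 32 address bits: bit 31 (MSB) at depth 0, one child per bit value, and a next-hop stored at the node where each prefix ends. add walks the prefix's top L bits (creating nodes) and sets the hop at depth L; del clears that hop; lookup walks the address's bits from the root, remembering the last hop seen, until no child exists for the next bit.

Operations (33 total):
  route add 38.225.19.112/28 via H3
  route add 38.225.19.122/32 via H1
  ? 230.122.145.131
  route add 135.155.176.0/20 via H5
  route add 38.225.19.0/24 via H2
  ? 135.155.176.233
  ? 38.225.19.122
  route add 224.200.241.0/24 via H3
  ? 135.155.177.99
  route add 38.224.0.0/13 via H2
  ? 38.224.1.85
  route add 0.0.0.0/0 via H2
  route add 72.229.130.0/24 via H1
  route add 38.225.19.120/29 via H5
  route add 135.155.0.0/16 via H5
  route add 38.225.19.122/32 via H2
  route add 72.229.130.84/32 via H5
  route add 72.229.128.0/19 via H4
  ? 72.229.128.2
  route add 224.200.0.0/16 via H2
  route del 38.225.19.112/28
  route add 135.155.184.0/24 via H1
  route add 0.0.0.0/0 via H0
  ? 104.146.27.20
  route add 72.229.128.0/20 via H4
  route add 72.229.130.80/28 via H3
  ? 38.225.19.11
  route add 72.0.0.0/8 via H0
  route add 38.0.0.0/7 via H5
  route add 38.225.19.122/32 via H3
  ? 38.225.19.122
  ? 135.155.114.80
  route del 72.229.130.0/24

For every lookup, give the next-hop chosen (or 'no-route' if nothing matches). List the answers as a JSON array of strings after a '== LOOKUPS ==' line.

Apply in order:
  + 38.225.19.112/28 (H3) depth=28
  + 38.225.19.122/32 (H1) depth=32
  lookup 230.122.145.131: bits ε walk d0:- -> no-route
  + 135.155.176.0/20 (H5) depth=20
  + 38.225.19.0/24 (H2) depth=24
  lookup 135.155.176.233: bits 10000111100110111011 walk d0:-→d1:-→d2:-→d3:-→d4:-→d5:-→d6:-→d7:-→d8:-→d9:-→d10:-→d11:-→d12:-→d13:-→d14:-→d15:-→d16:-→d17:-→d18:-→d19:-→d20:H5 -> H5
  lookup 38.225.19.122: bits 00100110111000010001001101111010 walk d0:-→d1:-→d2:-→d3:-→d4:-→d5:-→d6:-→d7:-→d8:-→d9:-→d10:-→d11:-→d12:-→d13:-→d14:-→d15:-→d16:-→d17:-→d18:-→d19:-→d20:-→d21:-→d22:-→d23:-→d24:H2→d25:-→d26:-→d27:-→d28:H3→d29:-→d30:-→d31:-→d32:H1 -> H1
  + 224.200.241.0/24 (H3) depth=24
  lookup 135.155.177.99: bits 10000111100110111011 walk d0:-→d1:-→d2:-→d3:-→d4:-→d5:-→d6:-→d7:-→d8:-→d9:-→d10:-→d11:-→d12:-→d13:-→d14:-→d15:-→d16:-→d17:-→d18:-→d19:-→d20:H5 -> H5
  + 38.224.0.0/13 (H2) depth=13
  lookup 38.224.1.85: bits 001001101110000 walk d0:-→d1:-→d2:-→d3:-→d4:-→d5:-→d6:-→d7:-→d8:-→d9:-→d10:-→d11:-→d12:-→d13:H2→d14:-→d15:- -> H2
  + 0.0.0.0/0 (H2) depth=0
  + 72.229.130.0/24 (H1) depth=24
  + 38.225.19.120/29 (H5) depth=29
  + 135.155.0.0/16 (H5) depth=16
  + 38.225.19.122/32 (H2) depth=32
  + 72.229.130.84/32 (H5) depth=32
  + 72.229.128.0/19 (H4) depth=19
  lookup 72.229.128.2: bits 0100100011100101100000 walk d0:H2→d1:-→d2:-→d3:-→d4:-→d5:-→d6:-→d7:-→d8:-→d9:-→d10:-→d11:-→d12:-→d13:-→d14:-→d15:-→d16:-→d17:-→d18:-→d19:H4→d20:-→d21:-→d22:- -> H4
  + 224.200.0.0/16 (H2) depth=16
  del 38.225.19.112/28 (clear depth 28)
  + 135.155.184.0/24 (H1) depth=24
  + 0.0.0.0/0 (H0) depth=0
  lookup 104.146.27.20: bits 01 walk d0:H0→d1:-→d2:- -> H0
  + 72.229.128.0/20 (H4) depth=20
  + 72.229.130.80/28 (H3) depth=28
  lookup 38.225.19.11: bits 0010011011100001000100110 walk d0:H0→d1:-→d2:-→d3:-→d4:-→d5:-→d6:-→d7:-→d8:-→d9:-→d10:-→d11:-→d12:-→d13:H2→d14:-→d15:-→d16:-→d17:-→d18:-→d19:-→d20:-→d21:-→d22:-→d23:-→d24:H2→d25:- -> H2
  + 72.0.0.0/8 (H0) depth=8
  + 38.0.0.0/7 (H5) depth=7
  + 38.225.19.122/32 (H3) depth=32
  lookup 38.225.19.122: bits 00100110111000010001001101111010 walk d0:H0→d1:-→d2:-→d3:-→d4:-→d5:-→d6:-→d7:H5→d8:-→d9:-→d10:-→d11:-→d12:-→d13:H2→d14:-→d15:-→d16:-→d17:-→d18:-→d19:-→d20:-→d21:-→d22:-→d23:-→d24:H2→d25:-→d26:-→d27:-→d28:-→d29:H5→d30:-→d31:-→d32:H3 -> H3
  lookup 135.155.114.80: bits 1000011110011011 walk d0:H0→d1:-→d2:-→d3:-→d4:-→d5:-→d6:-→d7:-→d8:-→d9:-→d10:-→d11:-→d12:-→d13:-→d14:-→d15:-→d16:H5 -> H5
  del 72.229.130.0/24 (clear depth 24)

== LOOKUPS ==
["no-route","H5","H1","H5","H2","H4","H0","H2","H3","H5"]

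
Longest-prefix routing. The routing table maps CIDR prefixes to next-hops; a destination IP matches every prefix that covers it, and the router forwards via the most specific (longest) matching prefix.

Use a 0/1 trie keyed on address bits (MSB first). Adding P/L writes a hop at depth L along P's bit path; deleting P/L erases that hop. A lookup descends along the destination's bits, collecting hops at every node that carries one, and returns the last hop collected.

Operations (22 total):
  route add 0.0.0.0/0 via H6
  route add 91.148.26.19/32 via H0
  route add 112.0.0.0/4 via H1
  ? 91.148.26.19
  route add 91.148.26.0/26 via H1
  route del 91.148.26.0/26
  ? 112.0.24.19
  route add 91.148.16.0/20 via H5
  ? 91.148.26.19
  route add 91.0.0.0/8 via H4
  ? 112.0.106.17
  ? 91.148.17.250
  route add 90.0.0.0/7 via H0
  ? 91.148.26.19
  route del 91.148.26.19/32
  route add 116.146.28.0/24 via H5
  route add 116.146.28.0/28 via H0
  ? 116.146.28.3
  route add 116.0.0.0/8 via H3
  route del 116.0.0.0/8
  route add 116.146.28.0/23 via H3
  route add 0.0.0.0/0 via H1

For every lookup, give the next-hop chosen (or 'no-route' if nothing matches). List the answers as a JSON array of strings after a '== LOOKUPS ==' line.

Trace:
  add 0.0.0.0/0 -> H6 at depth 0
  add 91.148.26.19/32 -> H0 at depth 32
  add 112.0.0.0/4 -> H1 at depth 4
  ? 91.148.26.19  path d0:H6→d1:-→d2:-→d3:-→d4:-→d5:-→d6:-→d7:-→d8:-→d9:-→d10:-→d11:-→d12:-→d13:-→d14:-→d15:-→d16:-→d17:-→d18:-→d19:-→d20:-→d21:-→d22:-→d23:-→d24:-→d25:-→d26:-→d27:-→d28:-→d29:-→d30:-→d31:-→d32:H0  best=H0
  add 91.148.26.0/26 -> H1 at depth 26
  - 91.148.26.0/26 clear@26
  ? 112.0.24.19  path d0:H6→d1:-→d2:-→d3:-→d4:H1  best=H1
  add 91.148.16.0/20 -> H5 at depth 20
  ? 91.148.26.19  path d0:H6→d1:-→d2:-→d3:-→d4:-→d5:-→d6:-→d7:-→d8:-→d9:-→d10:-→d11:-→d12:-→d13:-→d14:-→d15:-→d16:-→d17:-→d18:-→d19:-→d20:H5→d21:-→d22:-→d23:-→d24:-→d25:-→d26:-→d27:-→d28:-→d29:-→d30:-→d31:-→d32:H0  best=H0
  add 91.0.0.0/8 -> H4 at depth 8
  ? 112.0.106.17  path d0:H6→d1:-→d2:-→d3:-→d4:H1  best=H1
  ? 91.148.17.250  path d0:H6→d1:-→d2:-→d3:-→d4:-→d5:-→d6:-→d7:-→d8:H4→d9:-→d10:-→d11:-→d12:-→d13:-→d14:-→d15:-→d16:-→d17:-→d18:-→d19:-→d20:H5  best=H5
  add 90.0.0.0/7 -> H0 at depth 7
  ? 91.148.26.19  path d0:H6→d1:-→d2:-→d3:-→d4:-→d5:-→d6:-→d7:H0→d8:H4→d9:-→d10:-→d11:-→d12:-→d13:-→d14:-→d15:-→d16:-→d17:-→d18:-→d19:-→d20:H5→d21:-→d22:-→d23:-→d24:-→d25:-→d26:-→d27:-→d28:-→d29:-→d30:-→d31:-→d32:H0  best=H0
  - 91.148.26.19/32 clear@32
  add 116.146.28.0/24 -> H5 at depth 24
  add 116.146.28.0/28 -> H0 at depth 28
  ? 116.146.28.3  path d0:H6→d1:-→d2:-→d3:-→d4:H1→d5:-→d6:-→d7:-→d8:-→d9:-→d10:-→d11:-→d12:-→d13:-→d14:-→d15:-→d16:-→d17:-→d18:-→d19:-→d20:-→d21:-→d22:-→d23:-→d24:H5→d25:-→d26:-→d27:-→d28:H0  best=H0
  add 116.0.0.0/8 -> H3 at depth 8
  - 116.0.0.0/8 clear@8
  add 116.146.28.0/23 -> H3 at depth 23
  add 0.0.0.0/0 -> H1 at depth 0

== LOOKUPS ==
["H0","H1","H0","H1","H5","H0","H0"]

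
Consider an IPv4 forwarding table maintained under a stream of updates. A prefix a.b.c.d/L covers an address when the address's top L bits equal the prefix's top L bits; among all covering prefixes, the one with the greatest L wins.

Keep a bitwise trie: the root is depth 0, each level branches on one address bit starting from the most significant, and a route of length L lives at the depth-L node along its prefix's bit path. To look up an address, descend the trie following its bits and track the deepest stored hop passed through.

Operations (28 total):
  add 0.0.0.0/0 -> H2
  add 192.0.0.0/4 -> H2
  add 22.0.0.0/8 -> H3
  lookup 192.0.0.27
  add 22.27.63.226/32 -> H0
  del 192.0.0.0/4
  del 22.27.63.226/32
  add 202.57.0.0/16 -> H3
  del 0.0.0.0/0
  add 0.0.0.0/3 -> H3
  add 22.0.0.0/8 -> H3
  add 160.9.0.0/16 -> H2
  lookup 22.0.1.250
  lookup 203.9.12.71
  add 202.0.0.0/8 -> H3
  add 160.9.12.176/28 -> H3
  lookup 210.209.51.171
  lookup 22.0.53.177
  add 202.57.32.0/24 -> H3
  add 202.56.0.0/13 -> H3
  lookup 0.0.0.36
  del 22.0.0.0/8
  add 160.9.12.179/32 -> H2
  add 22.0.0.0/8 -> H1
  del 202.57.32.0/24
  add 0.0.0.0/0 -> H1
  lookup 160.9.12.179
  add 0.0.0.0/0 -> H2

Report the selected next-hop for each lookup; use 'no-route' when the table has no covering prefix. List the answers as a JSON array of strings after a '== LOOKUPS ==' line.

Apply in order:
  add 0.0.0.0/0 -> H2 at depth 0
  add 192.0.0.0/4 -> H2 at depth 4
  add 22.0.0.0/8 -> H3 at depth 8
  lookup 192.0.0.27: bits 1100 walk d0:H2→d1:-→d2:-→d3:-→d4:H2 -> H2
  add 22.27.63.226/32 -> H0 at depth 32
  del 192.0.0.0/4 (clear depth 4)
  del 22.27.63.226/32 (clear depth 32)
  add 202.57.0.0/16 -> H3 at depth 16
  del 0.0.0.0/0 (clear depth 0)
  add 0.0.0.0/3 -> H3 at depth 3
  add 22.0.0.0/8 -> H3 at depth 8
  add 160.9.0.0/16 -> H2 at depth 16
  lookup 22.0.1.250: bits 00010110000 walk d0:-→d1:-→d2:-→d3:H3→d4:-→d5:-→d6:-→d7:-→d8:H3→d9:-→d10:-→d11:- -> H3
  lookup 203.9.12.71: bits 1100101 walk d0:-→d1:-→d2:-→d3:-→d4:-→d5:-→d6:-→d7:- -> no-route
  add 202.0.0.0/8 -> H3 at depth 8
  add 160.9.12.176/28 -> H3 at depth 28
  lookup 210.209.51.171: bits 110 walk d0:-→d1:-→d2:-→d3:- -> no-route
  lookup 22.0.53.177: bits 00010110000 walk d0:-→d1:-→d2:-→d3:H3→d4:-→d5:-→d6:-→d7:-→d8:H3→d9:-→d10:-→d11:- -> H3
  add 202.57.32.0/24 -> H3 at depth 24
  add 202.56.0.0/13 -> H3 at depth 13
  lookup 0.0.0.36: bits 000 walk d0:-→d1:-→d2:-→d3:H3 -> H3
  del 22.0.0.0/8 (clear depth 8)
  add 160.9.12.179/32 -> H2 at depth 32
  add 22.0.0.0/8 -> H1 at depth 8
  del 202.57.32.0/24 (clear depth 24)
  add 0.0.0.0/0 -> H1 at depth 0
  lookup 160.9.12.179: bits 10100000000010010000110010110011 walk d0:H1→d1:-→d2:-→d3:-→d4:-→d5:-→d6:-→d7:-→d8:-→d9:-→d10:-→d11:-→d12:-→d13:-→d14:-→d15:-→d16:H2→d17:-→d18:-→d19:-→d20:-→d21:-→d22:-→d23:-→d24:-→d25:-→d26:-→d27:-→d28:H3→d29:-→d30:-→d31:-→d32:H2 -> H2
  add 0.0.0.0/0 -> H2 at depth 0

== LOOKUPS ==
["H2","H3","no-route","no-route","H3","H3","H2"]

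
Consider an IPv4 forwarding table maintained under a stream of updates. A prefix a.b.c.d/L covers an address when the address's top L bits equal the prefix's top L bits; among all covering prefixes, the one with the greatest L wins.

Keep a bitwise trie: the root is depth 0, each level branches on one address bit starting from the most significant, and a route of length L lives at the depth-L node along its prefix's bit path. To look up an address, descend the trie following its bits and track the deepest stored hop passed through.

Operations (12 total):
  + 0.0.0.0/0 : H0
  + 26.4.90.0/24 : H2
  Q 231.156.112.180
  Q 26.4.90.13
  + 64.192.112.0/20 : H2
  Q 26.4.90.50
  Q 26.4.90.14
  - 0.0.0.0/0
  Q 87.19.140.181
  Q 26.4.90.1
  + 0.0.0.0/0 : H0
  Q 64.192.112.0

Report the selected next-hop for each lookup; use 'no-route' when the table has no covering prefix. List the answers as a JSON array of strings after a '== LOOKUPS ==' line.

Apply in order:
  + 0.0.0.0/0 (H0) depth=0
  + 26.4.90.0/24 (H2) depth=24
  ? 231.156.112.180  path d0:H0  best=H0
  ? 26.4.90.13  path d0:H0→d1:-→d2:-→d3:-→d4:-→d5:-→d6:-→d7:-→d8:-→d9:-→d10:-→d11:-→d12:-→d13:-→d14:-→d15:-→d16:-→d17:-→d18:-→d19:-→d20:-→d21:-→d22:-→d23:-→d24:H2  best=H2
  + 64.192.112.0/20 (H2) depth=20
  ? 26.4.90.50  path d0:H0→d1:-→d2:-→d3:-→d4:-→d5:-→d6:-→d7:-→d8:-→d9:-→d10:-→d11:-→d12:-→d13:-→d14:-→d15:-→d16:-→d17:-→d18:-→d19:-→d20:-→d21:-→d22:-→d23:-→d24:H2  best=H2
  ? 26.4.90.14  path d0:H0→d1:-→d2:-→d3:-→d4:-→d5:-→d6:-→d7:-→d8:-→d9:-→d10:-→d11:-→d12:-→d13:-→d14:-→d15:-→d16:-→d17:-→d18:-→d19:-→d20:-→d21:-→d22:-→d23:-→d24:H2  best=H2
  - 0.0.0.0/0 clear@0
  ? 87.19.140.181  path d0:-→d1:-→d2:-→d3:-  best=no-route
  ? 26.4.90.1  path d0:-→d1:-→d2:-→d3:-→d4:-→d5:-→d6:-→d7:-→d8:-→d9:-→d10:-→d11:-→d12:-→d13:-→d14:-→d15:-→d16:-→d17:-→d18:-→d19:-→d20:-→d21:-→d22:-→d23:-→d24:H2  best=H2
  + 0.0.0.0/0 (H0) depth=0
  ? 64.192.112.0  path d0:H0→d1:-→d2:-→d3:-→d4:-→d5:-→d6:-→d7:-→d8:-→d9:-→d10:-→d11:-→d12:-→d13:-→d14:-→d15:-→d16:-→d17:-→d18:-→d19:-→d20:H2  best=H2

== LOOKUPS ==
["H0","H2","H2","H2","no-route","H2","H2"]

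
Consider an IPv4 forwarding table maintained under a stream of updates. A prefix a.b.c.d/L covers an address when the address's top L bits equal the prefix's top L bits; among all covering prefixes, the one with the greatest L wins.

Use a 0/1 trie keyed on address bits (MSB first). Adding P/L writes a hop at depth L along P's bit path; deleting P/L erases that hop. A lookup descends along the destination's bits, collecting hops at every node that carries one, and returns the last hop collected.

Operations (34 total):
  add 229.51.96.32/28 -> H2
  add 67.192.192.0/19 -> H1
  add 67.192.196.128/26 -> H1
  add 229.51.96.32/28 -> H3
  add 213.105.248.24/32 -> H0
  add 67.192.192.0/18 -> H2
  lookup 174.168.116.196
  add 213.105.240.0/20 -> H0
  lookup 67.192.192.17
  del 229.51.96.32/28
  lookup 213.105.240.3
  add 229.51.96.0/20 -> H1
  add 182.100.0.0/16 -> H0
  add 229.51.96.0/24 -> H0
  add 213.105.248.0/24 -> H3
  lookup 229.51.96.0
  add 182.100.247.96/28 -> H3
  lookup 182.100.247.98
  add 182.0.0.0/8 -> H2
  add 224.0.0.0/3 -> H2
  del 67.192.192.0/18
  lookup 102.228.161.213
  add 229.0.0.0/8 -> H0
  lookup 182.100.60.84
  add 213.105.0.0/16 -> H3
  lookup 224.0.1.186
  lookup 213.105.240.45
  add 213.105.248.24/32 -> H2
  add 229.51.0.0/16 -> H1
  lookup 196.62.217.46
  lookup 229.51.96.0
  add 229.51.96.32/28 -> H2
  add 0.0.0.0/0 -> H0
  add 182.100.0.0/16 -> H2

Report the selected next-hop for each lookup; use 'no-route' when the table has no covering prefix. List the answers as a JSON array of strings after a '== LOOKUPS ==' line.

Trace:
  add 229.51.96.32/28 -> H2 at depth 28
  add 67.192.192.0/19 -> H1 at depth 19
  add 67.192.196.128/26 -> H1 at depth 26
  add 229.51.96.32/28 -> H3 at depth 28
  add 213.105.248.24/32 -> H0 at depth 32
  add 67.192.192.0/18 -> H2 at depth 18
  ? 174.168.116.196  path d0:-→d1:-  best=no-route
  add 213.105.240.0/20 -> H0 at depth 20
  ? 67.192.192.17  path d0:-→d1:-→d2:-→d3:-→d4:-→d5:-→d6:-→d7:-→d8:-→d9:-→d10:-→d11:-→d12:-→d13:-→d14:-→d15:-→d16:-→d17:-→d18:H2→d19:H1→d20:-→d21:-  best=H1
  del 229.51.96.32/28 (clear depth 28)
  ? 213.105.240.3  path d0:-→d1:-→d2:-→d3:-→d4:-→d5:-→d6:-→d7:-→d8:-→d9:-→d10:-→d11:-→d12:-→d13:-→d14:-→d15:-→d16:-→d17:-→d18:-→d19:-→d20:H0  best=H0
  add 229.51.96.0/20 -> H1 at depth 20
  add 182.100.0.0/16 -> H0 at depth 16
  add 229.51.96.0/24 -> H0 at depth 24
  add 213.105.248.0/24 -> H3 at depth 24
  ? 229.51.96.0  path d0:-→d1:-→d2:-→d3:-→d4:-→d5:-→d6:-→d7:-→d8:-→d9:-→d10:-→d11:-→d12:-→d13:-→d14:-→d15:-→d16:-→d17:-→d18:-→d19:-→d20:H1→d21:-→d22:-→d23:-→d24:H0→d25:-→d26:-  best=H0
  add 182.100.247.96/28 -> H3 at depth 28
  ? 182.100.247.98  path d0:-→d1:-→d2:-→d3:-→d4:-→d5:-→d6:-→d7:-→d8:-→d9:-→d10:-→d11:-→d12:-→d13:-→d14:-→d15:-→d16:H0→d17:-→d18:-→d19:-→d20:-→d21:-→d22:-→d23:-→d24:-→d25:-→d26:-→d27:-→d28:H3  best=H3
  add 182.0.0.0/8 -> H2 at depth 8
  add 224.0.0.0/3 -> H2 at depth 3
  del 67.192.192.0/18 (clear depth 18)
  ? 102.228.161.213  path d0:-→d1:-→d2:-  best=no-route
  add 229.0.0.0/8 -> H0 at depth 8
  ? 182.100.60.84  path d0:-→d1:-→d2:-→d3:-→d4:-→d5:-→d6:-→d7:-→d8:H2→d9:-→d10:-→d11:-→d12:-→d13:-→d14:-→d15:-→d16:H0  best=H0
  add 213.105.0.0/16 -> H3 at depth 16
  ? 224.0.1.186  path d0:-→d1:-→d2:-→d3:H2→d4:-→d5:-  best=H2
  ? 213.105.240.45  path d0:-→d1:-→d2:-→d3:-→d4:-→d5:-→d6:-→d7:-→d8:-→d9:-→d10:-→d11:-→d12:-→d13:-→d14:-→d15:-→d16:H3→d17:-→d18:-→d19:-→d20:H0  best=H0
  add 213.105.248.24/32 -> H2 at depth 32
  add 229.51.0.0/16 -> H1 at depth 16
  ? 196.62.217.46  path d0:-→d1:-→d2:-→d3:-  best=no-route
  ? 229.51.96.0  path d0:-→d1:-→d2:-→d3:H2→d4:-→d5:-→d6:-→d7:-→d8:H0→d9:-→d10:-→d11:-→d12:-→d13:-→d14:-→d15:-→d16:H1→d17:-→d18:-→d19:-→d20:H1→d21:-→d22:-→d23:-→d24:H0→d25:-→d26:-  best=H0
  add 229.51.96.32/28 -> H2 at depth 28
  add 0.0.0.0/0 -> H0 at depth 0
  add 182.100.0.0/16 -> H2 at depth 16

== LOOKUPS ==
["no-route","H1","H0","H0","H3","no-route","H0","H2","H0","no-route","H0"]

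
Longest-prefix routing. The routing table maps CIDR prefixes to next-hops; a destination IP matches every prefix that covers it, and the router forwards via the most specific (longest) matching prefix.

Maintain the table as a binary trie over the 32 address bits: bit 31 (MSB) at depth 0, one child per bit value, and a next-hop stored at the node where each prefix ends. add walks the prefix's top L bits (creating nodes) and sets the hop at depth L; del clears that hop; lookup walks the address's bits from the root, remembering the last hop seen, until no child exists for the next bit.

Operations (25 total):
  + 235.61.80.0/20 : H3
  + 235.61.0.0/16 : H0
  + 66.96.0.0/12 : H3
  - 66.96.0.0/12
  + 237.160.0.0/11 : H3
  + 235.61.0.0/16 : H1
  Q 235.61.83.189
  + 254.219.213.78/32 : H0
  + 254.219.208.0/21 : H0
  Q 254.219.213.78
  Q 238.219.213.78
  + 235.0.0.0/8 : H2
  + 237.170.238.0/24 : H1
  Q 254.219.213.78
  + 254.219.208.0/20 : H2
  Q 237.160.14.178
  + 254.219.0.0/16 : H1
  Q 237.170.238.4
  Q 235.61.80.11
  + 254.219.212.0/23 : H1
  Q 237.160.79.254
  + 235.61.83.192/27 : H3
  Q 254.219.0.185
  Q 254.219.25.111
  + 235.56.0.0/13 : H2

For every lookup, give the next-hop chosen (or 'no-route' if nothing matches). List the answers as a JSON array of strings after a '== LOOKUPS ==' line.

Process each operation:
  add 235.61.80.0/20 -> H3 at depth 20
  add 235.61.0.0/16 -> H0 at depth 16
  add 66.96.0.0/12 -> H3 at depth 12
  - 66.96.0.0/12 clear@12
  add 237.160.0.0/11 -> H3 at depth 11
  add 235.61.0.0/16 -> H1 at depth 16
  ? 235.61.83.189  path d0:-→d1:-→d2:-→d3:-→d4:-→d5:-→d6:-→d7:-→d8:-→d9:-→d10:-→d11:-→d12:-→d13:-→d14:-→d15:-→d16:H1→d17:-→d18:-→d19:-→d20:H3  best=H3
  add 254.219.213.78/32 -> H0 at depth 32
  add 254.219.208.0/21 -> H0 at depth 21
  ? 254.219.213.78  path d0:-→d1:-→d2:-→d3:-→d4:-→d5:-→d6:-→d7:-→d8:-→d9:-→d10:-→d11:-→d12:-→d13:-→d14:-→d15:-→d16:-→d17:-→d18:-→d19:-→d20:-→d21:H0→d22:-→d23:-→d24:-→d25:-→d26:-→d27:-→d28:-→d29:-→d30:-→d31:-→d32:H0  best=H0
  ? 238.219.213.78  path d0:-→d1:-→d2:-→d3:-→d4:-→d5:-→d6:-  best=no-route
  add 235.0.0.0/8 -> H2 at depth 8
  add 237.170.238.0/24 -> H1 at depth 24
  ? 254.219.213.78  path d0:-→d1:-→d2:-→d3:-→d4:-→d5:-→d6:-→d7:-→d8:-→d9:-→d10:-→d11:-→d12:-→d13:-→d14:-→d15:-→d16:-→d17:-→d18:-→d19:-→d20:-→d21:H0→d22:-→d23:-→d24:-→d25:-→d26:-→d27:-→d28:-→d29:-→d30:-→d31:-→d32:H0  best=H0
  add 254.219.208.0/20 -> H2 at depth 20
  ? 237.160.14.178  path d0:-→d1:-→d2:-→d3:-→d4:-→d5:-→d6:-→d7:-→d8:-→d9:-→d10:-→d11:H3→d12:-  best=H3
  add 254.219.0.0/16 -> H1 at depth 16
  ? 237.170.238.4  path d0:-→d1:-→d2:-→d3:-→d4:-→d5:-→d6:-→d7:-→d8:-→d9:-→d10:-→d11:H3→d12:-→d13:-→d14:-→d15:-→d16:-→d17:-→d18:-→d19:-→d20:-→d21:-→d22:-→d23:-→d24:H1  best=H1
  ? 235.61.80.11  path d0:-→d1:-→d2:-→d3:-→d4:-→d5:-→d6:-→d7:-→d8:H2→d9:-→d10:-→d11:-→d12:-→d13:-→d14:-→d15:-→d16:H1→d17:-→d18:-→d19:-→d20:H3  best=H3
  add 254.219.212.0/23 -> H1 at depth 23
  ? 237.160.79.254  path d0:-→d1:-→d2:-→d3:-→d4:-→d5:-→d6:-→d7:-→d8:-→d9:-→d10:-→d11:H3→d12:-  best=H3
  add 235.61.83.192/27 -> H3 at depth 27
  ? 254.219.0.185  path d0:-→d1:-→d2:-→d3:-→d4:-→d5:-→d6:-→d7:-→d8:-→d9:-→d10:-→d11:-→d12:-→d13:-→d14:-→d15:-→d16:H1  best=H1
  ? 254.219.25.111  path d0:-→d1:-→d2:-→d3:-→d4:-→d5:-→d6:-→d7:-→d8:-→d9:-→d10:-→d11:-→d12:-→d13:-→d14:-→d15:-→d16:H1  best=H1
  add 235.56.0.0/13 -> H2 at depth 13

== LOOKUPS ==
["H3","H0","no-route","H0","H3","H1","H3","H3","H1","H1"]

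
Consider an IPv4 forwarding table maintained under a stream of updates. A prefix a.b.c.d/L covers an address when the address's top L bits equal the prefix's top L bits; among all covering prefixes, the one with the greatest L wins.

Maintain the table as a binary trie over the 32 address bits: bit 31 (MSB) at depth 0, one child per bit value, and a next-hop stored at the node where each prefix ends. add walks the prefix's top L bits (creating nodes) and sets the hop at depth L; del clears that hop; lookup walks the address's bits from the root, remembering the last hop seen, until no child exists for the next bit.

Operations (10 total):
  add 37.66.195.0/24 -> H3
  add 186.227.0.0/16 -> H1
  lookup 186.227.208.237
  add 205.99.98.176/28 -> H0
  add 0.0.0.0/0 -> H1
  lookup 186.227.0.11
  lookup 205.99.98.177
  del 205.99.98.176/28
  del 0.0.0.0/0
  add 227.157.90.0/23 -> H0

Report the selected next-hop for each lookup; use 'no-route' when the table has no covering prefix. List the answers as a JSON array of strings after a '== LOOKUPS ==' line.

Process each operation:
  + 37.66.195.0/24 (H3) depth=24
  + 186.227.0.0/16 (H1) depth=16
  Q 186.227.208.237: descend 1011101011100011 ; hops seen [H1] ; pick H1
  + 205.99.98.176/28 (H0) depth=28
  + 0.0.0.0/0 (H1) depth=0
  Q 186.227.0.11: descend 1011101011100011 ; hops seen [H1,H1] ; pick H1
  Q 205.99.98.177: descend 1100110101100011011000101011 ; hops seen [H1,H0] ; pick H0
  del 205.99.98.176/28 (clear depth 28)
  del 0.0.0.0/0 (clear depth 0)
  + 227.157.90.0/23 (H0) depth=23

== LOOKUPS ==
["H1","H1","H0"]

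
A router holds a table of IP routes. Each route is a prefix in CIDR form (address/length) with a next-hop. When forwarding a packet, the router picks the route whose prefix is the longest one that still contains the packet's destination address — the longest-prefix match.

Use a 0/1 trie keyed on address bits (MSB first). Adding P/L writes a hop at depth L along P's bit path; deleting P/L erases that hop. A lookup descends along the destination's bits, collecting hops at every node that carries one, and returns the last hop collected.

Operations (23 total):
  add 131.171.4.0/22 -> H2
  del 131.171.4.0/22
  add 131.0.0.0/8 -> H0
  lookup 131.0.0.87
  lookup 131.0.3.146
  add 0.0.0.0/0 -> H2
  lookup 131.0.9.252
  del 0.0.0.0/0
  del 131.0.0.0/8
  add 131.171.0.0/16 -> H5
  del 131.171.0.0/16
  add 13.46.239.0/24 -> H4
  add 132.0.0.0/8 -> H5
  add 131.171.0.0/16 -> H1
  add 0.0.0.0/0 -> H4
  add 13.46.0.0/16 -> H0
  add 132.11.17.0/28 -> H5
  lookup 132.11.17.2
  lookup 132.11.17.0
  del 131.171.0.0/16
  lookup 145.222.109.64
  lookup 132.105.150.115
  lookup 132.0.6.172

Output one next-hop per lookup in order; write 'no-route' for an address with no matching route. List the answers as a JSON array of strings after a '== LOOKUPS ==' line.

Apply in order:
  + 131.171.4.0/22 (H2) depth=22
  del 131.171.4.0/22 (clear depth 22)
  + 131.0.0.0/8 (H0) depth=8
  ? 131.0.0.87  path d0:-→d1:-→d2:-→d3:-→d4:-→d5:-→d6:-→d7:-→d8:H0  best=H0
  ? 131.0.3.146  path d0:-→d1:-→d2:-→d3:-→d4:-→d5:-→d6:-→d7:-→d8:H0  best=H0
  + 0.0.0.0/0 (H2) depth=0
  ? 131.0.9.252  path d0:H2→d1:-→d2:-→d3:-→d4:-→d5:-→d6:-→d7:-→d8:H0  best=H0
  del 0.0.0.0/0 (clear depth 0)
  del 131.0.0.0/8 (clear depth 8)
  + 131.171.0.0/16 (H5) depth=16
  del 131.171.0.0/16 (clear depth 16)
  + 13.46.239.0/24 (H4) depth=24
  + 132.0.0.0/8 (H5) depth=8
  + 131.171.0.0/16 (H1) depth=16
  + 0.0.0.0/0 (H4) depth=0
  + 13.46.0.0/16 (H0) depth=16
  + 132.11.17.0/28 (H5) depth=28
  ? 132.11.17.2  path d0:H4→d1:-→d2:-→d3:-→d4:-→d5:-→d6:-→d7:-→d8:H5→d9:-→d10:-→d11:-→d12:-→d13:-→d14:-→d15:-→d16:-→d17:-→d18:-→d19:-→d20:-→d21:-→d22:-→d23:-→d24:-→d25:-→d26:-→d27:-→d28:H5  best=H5
  ? 132.11.17.0  path d0:H4→d1:-→d2:-→d3:-→d4:-→d5:-→d6:-→d7:-→d8:H5→d9:-→d10:-→d11:-→d12:-→d13:-→d14:-→d15:-→d16:-→d17:-→d18:-→d19:-→d20:-→d21:-→d22:-→d23:-→d24:-→d25:-→d26:-→d27:-→d28:H5  best=H5
  del 131.171.0.0/16 (clear depth 16)
  ? 145.222.109.64  path d0:H4→d1:-→d2:-→d3:-  best=H4
  ? 132.105.150.115  path d0:H4→d1:-→d2:-→d3:-→d4:-→d5:-→d6:-→d7:-→d8:H5→d9:-  best=H5
  ? 132.0.6.172  path d0:H4→d1:-→d2:-→d3:-→d4:-→d5:-→d6:-→d7:-→d8:H5→d9:-→d10:-→d11:-→d12:-  best=H5

== LOOKUPS ==
["H0","H0","H0","H5","H5","H4","H5","H5"]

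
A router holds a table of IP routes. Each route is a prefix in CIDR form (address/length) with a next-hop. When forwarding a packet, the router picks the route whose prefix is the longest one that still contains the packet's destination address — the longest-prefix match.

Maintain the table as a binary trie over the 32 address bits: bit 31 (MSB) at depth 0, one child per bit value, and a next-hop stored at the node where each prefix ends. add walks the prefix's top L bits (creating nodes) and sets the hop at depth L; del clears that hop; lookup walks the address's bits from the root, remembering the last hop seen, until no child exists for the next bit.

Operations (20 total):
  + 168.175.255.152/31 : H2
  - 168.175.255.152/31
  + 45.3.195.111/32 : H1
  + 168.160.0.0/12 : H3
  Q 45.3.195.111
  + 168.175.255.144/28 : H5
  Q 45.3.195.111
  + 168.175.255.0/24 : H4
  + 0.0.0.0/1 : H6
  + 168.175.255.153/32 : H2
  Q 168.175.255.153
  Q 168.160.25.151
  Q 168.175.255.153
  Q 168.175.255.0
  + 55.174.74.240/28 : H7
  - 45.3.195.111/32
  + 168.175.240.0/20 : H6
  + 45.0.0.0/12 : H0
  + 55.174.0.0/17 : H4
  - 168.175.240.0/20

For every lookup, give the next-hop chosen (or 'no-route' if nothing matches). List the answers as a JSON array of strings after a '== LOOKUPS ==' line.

Apply in order:
  add 168.175.255.152/31 -> H2 at depth 31
  del 168.175.255.152/31 (clear depth 31)
  add 45.3.195.111/32 -> H1 at depth 32
  add 168.160.0.0/12 -> H3 at depth 12
  Q 45.3.195.111: descend 00101101000000111100001101101111 ; hops seen [H1] ; pick H1
  add 168.175.255.144/28 -> H5 at depth 28
  Q 45.3.195.111: descend 00101101000000111100001101101111 ; hops seen [H1] ; pick H1
  add 168.175.255.0/24 -> H4 at depth 24
  add 0.0.0.0/1 -> H6 at depth 1
  add 168.175.255.153/32 -> H2 at depth 32
  Q 168.175.255.153: descend 10101000101011111111111110011001 ; hops seen [H3,H4,H5,H2] ; pick H2
  Q 168.160.25.151: descend 101010001010 ; hops seen [H3] ; pick H3
  Q 168.175.255.153: descend 10101000101011111111111110011001 ; hops seen [H3,H4,H5,H2] ; pick H2
  Q 168.175.255.0: descend 101010001010111111111111 ; hops seen [H3,H4] ; pick H4
  add 55.174.74.240/28 -> H7 at depth 28
  del 45.3.195.111/32 (clear depth 32)
  add 168.175.240.0/20 -> H6 at depth 20
  add 45.0.0.0/12 -> H0 at depth 12
  add 55.174.0.0/17 -> H4 at depth 17
  del 168.175.240.0/20 (clear depth 20)

== LOOKUPS ==
["H1","H1","H2","H3","H2","H4"]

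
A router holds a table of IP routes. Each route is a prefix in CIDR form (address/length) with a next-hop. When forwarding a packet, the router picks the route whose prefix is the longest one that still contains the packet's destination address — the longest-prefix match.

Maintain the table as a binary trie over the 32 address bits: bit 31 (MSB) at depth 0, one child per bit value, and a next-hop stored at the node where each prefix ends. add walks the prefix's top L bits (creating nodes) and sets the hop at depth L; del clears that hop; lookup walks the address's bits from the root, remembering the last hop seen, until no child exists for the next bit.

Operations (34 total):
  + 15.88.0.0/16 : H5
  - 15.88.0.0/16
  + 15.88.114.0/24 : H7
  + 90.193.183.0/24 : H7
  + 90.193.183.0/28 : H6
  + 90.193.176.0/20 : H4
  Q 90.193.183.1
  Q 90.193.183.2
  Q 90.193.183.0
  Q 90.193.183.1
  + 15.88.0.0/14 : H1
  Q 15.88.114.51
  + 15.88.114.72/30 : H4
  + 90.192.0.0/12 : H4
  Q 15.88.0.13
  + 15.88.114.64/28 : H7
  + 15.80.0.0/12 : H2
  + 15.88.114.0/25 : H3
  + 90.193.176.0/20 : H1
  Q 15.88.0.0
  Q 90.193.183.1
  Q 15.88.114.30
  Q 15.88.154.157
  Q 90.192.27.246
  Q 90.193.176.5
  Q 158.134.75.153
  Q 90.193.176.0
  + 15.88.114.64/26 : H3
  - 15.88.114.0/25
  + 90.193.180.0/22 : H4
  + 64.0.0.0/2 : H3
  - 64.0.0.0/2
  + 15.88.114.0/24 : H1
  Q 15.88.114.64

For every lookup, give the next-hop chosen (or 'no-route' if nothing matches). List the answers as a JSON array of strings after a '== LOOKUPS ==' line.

Apply in order:
  add 15.88.0.0/16 -> H5 at depth 16
  - 15.88.0.0/16 clear@16
  add 15.88.114.0/24 -> H7 at depth 24
  add 90.193.183.0/24 -> H7 at depth 24
  add 90.193.183.0/28 -> H6 at depth 28
  add 90.193.176.0/20 -> H4 at depth 20
  lookup 90.193.183.1: bits 0101101011000001101101110000 walk d0:-→d1:-→d2:-→d3:-→d4:-→d5:-→d6:-→d7:-→d8:-→d9:-→d10:-→d11:-→d12:-→d13:-→d14:-→d15:-→d16:-→d17:-→d18:-→d19:-→d20:H4→d21:-→d22:-→d23:-→d24:H7→d25:-→d26:-→d27:-→d28:H6 -> H6
  lookup 90.193.183.2: bits 0101101011000001101101110000 walk d0:-→d1:-→d2:-→d3:-→d4:-→d5:-→d6:-→d7:-→d8:-→d9:-→d10:-→d11:-→d12:-→d13:-→d14:-→d15:-→d16:-→d17:-→d18:-→d19:-→d20:H4→d21:-→d22:-→d23:-→d24:H7→d25:-→d26:-→d27:-→d28:H6 -> H6
  lookup 90.193.183.0: bits 0101101011000001101101110000 walk d0:-→d1:-→d2:-→d3:-→d4:-→d5:-→d6:-→d7:-→d8:-→d9:-→d10:-→d11:-→d12:-→d13:-→d14:-→d15:-→d16:-→d17:-→d18:-→d19:-→d20:H4→d21:-→d22:-→d23:-→d24:H7→d25:-→d26:-→d27:-→d28:H6 -> H6
  lookup 90.193.183.1: bits 0101101011000001101101110000 walk d0:-→d1:-→d2:-→d3:-→d4:-→d5:-→d6:-→d7:-→d8:-→d9:-→d10:-→d11:-→d12:-→d13:-→d14:-→d15:-→d16:-→d17:-→d18:-→d19:-→d20:H4→d21:-→d22:-→d23:-→d24:H7→d25:-→d26:-→d27:-→d28:H6 -> H6
  add 15.88.0.0/14 -> H1 at depth 14
  lookup 15.88.114.51: bits 000011110101100001110010 walk d0:-→d1:-→d2:-→d3:-→d4:-→d5:-→d6:-→d7:-→d8:-→d9:-→d10:-→d11:-→d12:-→d13:-→d14:H1→d15:-→d16:-→d17:-→d18:-→d19:-→d20:-→d21:-→d22:-→d23:-→d24:H7 -> H7
  add 15.88.114.72/30 -> H4 at depth 30
  add 90.192.0.0/12 -> H4 at depth 12
  lookup 15.88.0.13: bits 00001111010110000 walk d0:-→d1:-→d2:-→d3:-→d4:-→d5:-→d6:-→d7:-→d8:-→d9:-→d10:-→d11:-→d12:-→d13:-→d14:H1→d15:-→d16:-→d17:- -> H1
  add 15.88.114.64/28 -> H7 at depth 28
  add 15.80.0.0/12 -> H2 at depth 12
  add 15.88.114.0/25 -> H3 at depth 25
  add 90.193.176.0/20 -> H1 at depth 20
  lookup 15.88.0.0: bits 00001111010110000 walk d0:-→d1:-→d2:-→d3:-→d4:-→d5:-→d6:-→d7:-→d8:-→d9:-→d10:-→d11:-→d12:H2→d13:-→d14:H1→d15:-→d16:-→d17:- -> H1
  lookup 90.193.183.1: bits 0101101011000001101101110000 walk d0:-→d1:-→d2:-→d3:-→d4:-→d5:-→d6:-→d7:-→d8:-→d9:-→d10:-→d11:-→d12:H4→d13:-→d14:-→d15:-→d16:-→d17:-→d18:-→d19:-→d20:H1→d21:-→d22:-→d23:-→d24:H7→d25:-→d26:-→d27:-→d28:H6 -> H6
  lookup 15.88.114.30: bits 0000111101011000011100100 walk d0:-→d1:-→d2:-→d3:-→d4:-→d5:-→d6:-→d7:-→d8:-→d9:-→d10:-→d11:-→d12:H2→d13:-→d14:H1→d15:-→d16:-→d17:-→d18:-→d19:-→d20:-→d21:-→d22:-→d23:-→d24:H7→d25:H3 -> H3
  lookup 15.88.154.157: bits 0000111101011000 walk d0:-→d1:-→d2:-→d3:-→d4:-→d5:-→d6:-→d7:-→d8:-→d9:-→d10:-→d11:-→d12:H2→d13:-→d14:H1→d15:-→d16:- -> H1
  lookup 90.192.27.246: bits 010110101100000 walk d0:-→d1:-→d2:-→d3:-→d4:-→d5:-→d6:-→d7:-→d8:-→d9:-→d10:-→d11:-→d12:H4→d13:-→d14:-→d15:- -> H4
  lookup 90.193.176.5: bits 010110101100000110110 walk d0:-→d1:-→d2:-→d3:-→d4:-→d5:-→d6:-→d7:-→d8:-→d9:-→d10:-→d11:-→d12:H4→d13:-→d14:-→d15:-→d16:-→d17:-→d18:-→d19:-→d20:H1→d21:- -> H1
  lookup 158.134.75.153: bits ε walk d0:- -> no-route
  lookup 90.193.176.0: bits 010110101100000110110 walk d0:-→d1:-→d2:-→d3:-→d4:-→d5:-→d6:-→d7:-→d8:-→d9:-→d10:-→d11:-→d12:H4→d13:-→d14:-→d15:-→d16:-→d17:-→d18:-→d19:-→d20:H1→d21:- -> H1
  add 15.88.114.64/26 -> H3 at depth 26
  - 15.88.114.0/25 clear@25
  add 90.193.180.0/22 -> H4 at depth 22
  add 64.0.0.0/2 -> H3 at depth 2
  - 64.0.0.0/2 clear@2
  add 15.88.114.0/24 -> H1 at depth 24
  lookup 15.88.114.64: bits 0000111101011000011100100100 walk d0:-→d1:-→d2:-→d3:-→d4:-→d5:-→d6:-→d7:-→d8:-→d9:-→d10:-→d11:-→d12:H2→d13:-→d14:H1→d15:-→d16:-→d17:-→d18:-→d19:-→d20:-→d21:-→d22:-→d23:-→d24:H1→d25:-→d26:H3→d27:-→d28:H7 -> H7

== LOOKUPS ==
["H6","H6","H6","H6","H7","H1","H1","H6","H3","H1","H4","H1","no-route","H1","H7"]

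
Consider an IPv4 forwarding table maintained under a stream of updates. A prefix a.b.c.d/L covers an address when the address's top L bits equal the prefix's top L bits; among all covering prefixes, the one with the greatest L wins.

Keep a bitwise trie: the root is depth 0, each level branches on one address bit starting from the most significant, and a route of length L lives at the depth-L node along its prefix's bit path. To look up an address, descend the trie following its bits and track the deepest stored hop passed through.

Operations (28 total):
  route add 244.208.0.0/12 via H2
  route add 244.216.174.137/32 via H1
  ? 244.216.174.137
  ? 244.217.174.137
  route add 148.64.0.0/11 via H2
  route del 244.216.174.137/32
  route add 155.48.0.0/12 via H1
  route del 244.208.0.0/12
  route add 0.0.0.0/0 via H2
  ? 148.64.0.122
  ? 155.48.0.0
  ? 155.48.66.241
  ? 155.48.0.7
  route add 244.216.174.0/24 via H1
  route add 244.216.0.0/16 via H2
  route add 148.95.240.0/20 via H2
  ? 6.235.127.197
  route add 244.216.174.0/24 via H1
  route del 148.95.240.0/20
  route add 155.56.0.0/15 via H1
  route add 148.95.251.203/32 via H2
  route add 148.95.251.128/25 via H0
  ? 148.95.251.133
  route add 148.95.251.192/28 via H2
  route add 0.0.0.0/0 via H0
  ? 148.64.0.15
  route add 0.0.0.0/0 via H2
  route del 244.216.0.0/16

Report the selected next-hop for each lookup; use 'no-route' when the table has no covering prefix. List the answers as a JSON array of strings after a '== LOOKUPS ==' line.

Apply in order:
  + 244.208.0.0/12 (H2) depth=12
  + 244.216.174.137/32 (H1) depth=32
  Q 244.216.174.137: descend 11110100110110001010111010001001 ; hops seen [H2,H1] ; pick H1
  Q 244.217.174.137: descend 111101001101100 ; hops seen [H2] ; pick H2
  + 148.64.0.0/11 (H2) depth=11
  - 244.216.174.137/32 clear@32
  + 155.48.0.0/12 (H1) depth=12
  - 244.208.0.0/12 clear@12
  + 0.0.0.0/0 (H2) depth=0
  Q 148.64.0.122: descend 10010100010 ; hops seen [H2,H2] ; pick H2
  Q 155.48.0.0: descend 100110110011 ; hops seen [H2,H1] ; pick H1
  Q 155.48.66.241: descend 100110110011 ; hops seen [H2,H1] ; pick H1
  Q 155.48.0.7: descend 100110110011 ; hops seen [H2,H1] ; pick H1
  + 244.216.174.0/24 (H1) depth=24
  + 244.216.0.0/16 (H2) depth=16
  + 148.95.240.0/20 (H2) depth=20
  Q 6.235.127.197: descend ε ; hops seen [H2] ; pick H2
  + 244.216.174.0/24 (H1) depth=24
  - 148.95.240.0/20 clear@20
  + 155.56.0.0/15 (H1) depth=15
  + 148.95.251.203/32 (H2) depth=32
  + 148.95.251.128/25 (H0) depth=25
  Q 148.95.251.133: descend 1001010001011111111110111 ; hops seen [H2,H2,H0] ; pick H0
  + 148.95.251.192/28 (H2) depth=28
  + 0.0.0.0/0 (H0) depth=0
  Q 148.64.0.15: descend 10010100010 ; hops seen [H0,H2] ; pick H2
  + 0.0.0.0/0 (H2) depth=0
  - 244.216.0.0/16 clear@16

== LOOKUPS ==
["H1","H2","H2","H1","H1","H1","H2","H0","H2"]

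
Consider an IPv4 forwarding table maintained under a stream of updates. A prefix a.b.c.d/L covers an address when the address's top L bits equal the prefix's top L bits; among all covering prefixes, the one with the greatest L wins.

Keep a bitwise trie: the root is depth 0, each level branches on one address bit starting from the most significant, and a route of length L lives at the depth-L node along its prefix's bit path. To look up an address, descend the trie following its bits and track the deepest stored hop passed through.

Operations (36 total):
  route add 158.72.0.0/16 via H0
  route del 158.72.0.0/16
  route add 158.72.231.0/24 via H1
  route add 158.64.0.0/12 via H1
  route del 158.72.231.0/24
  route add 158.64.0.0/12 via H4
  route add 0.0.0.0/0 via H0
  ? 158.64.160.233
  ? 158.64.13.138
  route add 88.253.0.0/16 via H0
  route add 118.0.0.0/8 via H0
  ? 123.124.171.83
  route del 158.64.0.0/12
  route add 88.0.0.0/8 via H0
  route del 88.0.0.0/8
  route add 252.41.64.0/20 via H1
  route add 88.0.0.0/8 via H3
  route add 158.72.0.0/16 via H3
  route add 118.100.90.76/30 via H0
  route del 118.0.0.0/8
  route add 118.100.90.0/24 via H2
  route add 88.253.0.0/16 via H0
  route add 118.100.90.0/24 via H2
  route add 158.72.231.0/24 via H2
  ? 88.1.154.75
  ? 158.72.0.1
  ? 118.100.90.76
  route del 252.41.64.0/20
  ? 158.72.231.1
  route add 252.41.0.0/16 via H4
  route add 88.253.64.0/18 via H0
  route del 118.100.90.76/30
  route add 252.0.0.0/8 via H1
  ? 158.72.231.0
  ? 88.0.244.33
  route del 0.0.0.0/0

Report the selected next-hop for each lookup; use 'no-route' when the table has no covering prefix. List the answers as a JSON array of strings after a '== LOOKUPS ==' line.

Apply in order:
  + 158.72.0.0/16 (H0) depth=16
  - 158.72.0.0/16 clear@16
  + 158.72.231.0/24 (H1) depth=24
  + 158.64.0.0/12 (H1) depth=12
  - 158.72.231.0/24 clear@24
  + 158.64.0.0/12 (H4) depth=12
  + 0.0.0.0/0 (H0) depth=0
  lookup 158.64.160.233: bits 100111100100 walk d0:H0→d1:-→d2:-→d3:-→d4:-→d5:-→d6:-→d7:-→d8:-→d9:-→d10:-→d11:-→d12:H4 -> H4
  lookup 158.64.13.138: bits 100111100100 walk d0:H0→d1:-→d2:-→d3:-→d4:-→d5:-→d6:-→d7:-→d8:-→d9:-→d10:-→d11:-→d12:H4 -> H4
  + 88.253.0.0/16 (H0) depth=16
  + 118.0.0.0/8 (H0) depth=8
  lookup 123.124.171.83: bits 0111 walk d0:H0→d1:-→d2:-→d3:-→d4:- -> H0
  - 158.64.0.0/12 clear@12
  + 88.0.0.0/8 (H0) depth=8
  - 88.0.0.0/8 clear@8
  + 252.41.64.0/20 (H1) depth=20
  + 88.0.0.0/8 (H3) depth=8
  + 158.72.0.0/16 (H3) depth=16
  + 118.100.90.76/30 (H0) depth=30
  - 118.0.0.0/8 clear@8
  + 118.100.90.0/24 (H2) depth=24
  + 88.253.0.0/16 (H0) depth=16
  + 118.100.90.0/24 (H2) depth=24
  + 158.72.231.0/24 (H2) depth=24
  lookup 88.1.154.75: bits 01011000 walk d0:H0→d1:-→d2:-→d3:-→d4:-→d5:-→d6:-→d7:-→d8:H3 -> H3
  lookup 158.72.0.1: bits 1001111001001000 walk d0:H0→d1:-→d2:-→d3:-→d4:-→d5:-→d6:-→d7:-→d8:-→d9:-→d10:-→d11:-→d12:-→d13:-→d14:-→d15:-→d16:H3 -> H3
  lookup 118.100.90.76: bits 011101100110010001011010010011 walk d0:H0→d1:-→d2:-→d3:-→d4:-→d5:-→d6:-→d7:-→d8:-→d9:-→d10:-→d11:-→d12:-→d13:-→d14:-→d15:-→d16:-→d17:-→d18:-→d19:-→d20:-→d21:-→d22:-→d23:-→d24:H2→d25:-→d26:-→d27:-→d28:-→d29:-→d30:H0 -> H0
  - 252.41.64.0/20 clear@20
  lookup 158.72.231.1: bits 100111100100100011100111 walk d0:H0→d1:-→d2:-→d3:-→d4:-→d5:-→d6:-→d7:-→d8:-→d9:-→d10:-→d11:-→d12:-→d13:-→d14:-→d15:-→d16:H3→d17:-→d18:-→d19:-→d20:-→d21:-→d22:-→d23:-→d24:H2 -> H2
  + 252.41.0.0/16 (H4) depth=16
  + 88.253.64.0/18 (H0) depth=18
  - 118.100.90.76/30 clear@30
  + 252.0.0.0/8 (H1) depth=8
  lookup 158.72.231.0: bits 100111100100100011100111 walk d0:H0→d1:-→d2:-→d3:-→d4:-→d5:-→d6:-→d7:-→d8:-→d9:-→d10:-→d11:-→d12:-→d13:-→d14:-→d15:-→d16:H3→d17:-→d18:-→d19:-→d20:-→d21:-→d22:-→d23:-→d24:H2 -> H2
  lookup 88.0.244.33: bits 01011000 walk d0:H0→d1:-→d2:-→d3:-→d4:-→d5:-→d6:-→d7:-→d8:H3 -> H3
  - 0.0.0.0/0 clear@0

== LOOKUPS ==
["H4","H4","H0","H3","H3","H0","H2","H2","H3"]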